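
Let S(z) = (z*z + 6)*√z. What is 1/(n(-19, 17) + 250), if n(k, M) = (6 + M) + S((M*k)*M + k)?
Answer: 39/725537937169312127 - 619594*I*√5510/103648276738473161 ≈ 5.3753e-17 - 4.4373e-10*I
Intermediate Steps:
S(z) = √z*(6 + z²) (S(z) = (z² + 6)*√z = (6 + z²)*√z = √z*(6 + z²))
n(k, M) = 6 + M + √(k + k*M²)*(6 + (k + k*M²)²) (n(k, M) = (6 + M) + √((M*k)*M + k)*(6 + ((M*k)*M + k)²) = (6 + M) + √(k*M² + k)*(6 + (k*M² + k)²) = (6 + M) + √(k + k*M²)*(6 + (k + k*M²)²) = 6 + M + √(k + k*M²)*(6 + (k + k*M²)²))
1/(n(-19, 17) + 250) = 1/((6 + 17 + √(-19*(1 + 17²))*(6 + (-19)²*(1 + 17²)²)) + 250) = 1/((6 + 17 + √(-19*(1 + 289))*(6 + 361*(1 + 289)²)) + 250) = 1/((6 + 17 + √(-19*290)*(6 + 361*290²)) + 250) = 1/((6 + 17 + √(-5510)*(6 + 361*84100)) + 250) = 1/((6 + 17 + (I*√5510)*(6 + 30360100)) + 250) = 1/((6 + 17 + (I*√5510)*30360106) + 250) = 1/((6 + 17 + 30360106*I*√5510) + 250) = 1/((23 + 30360106*I*√5510) + 250) = 1/(273 + 30360106*I*√5510)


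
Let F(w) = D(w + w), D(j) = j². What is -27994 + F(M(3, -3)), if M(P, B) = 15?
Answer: -27094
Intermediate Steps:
F(w) = 4*w² (F(w) = (w + w)² = (2*w)² = 4*w²)
-27994 + F(M(3, -3)) = -27994 + 4*15² = -27994 + 4*225 = -27994 + 900 = -27094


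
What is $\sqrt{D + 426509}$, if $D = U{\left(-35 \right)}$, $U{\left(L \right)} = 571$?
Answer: $2 \sqrt{106770} \approx 653.51$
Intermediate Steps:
$D = 571$
$\sqrt{D + 426509} = \sqrt{571 + 426509} = \sqrt{427080} = 2 \sqrt{106770}$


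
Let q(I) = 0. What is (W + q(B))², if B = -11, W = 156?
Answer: 24336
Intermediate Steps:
(W + q(B))² = (156 + 0)² = 156² = 24336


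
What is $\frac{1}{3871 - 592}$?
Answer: $\frac{1}{3279} \approx 0.00030497$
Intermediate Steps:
$\frac{1}{3871 - 592} = \frac{1}{3279}$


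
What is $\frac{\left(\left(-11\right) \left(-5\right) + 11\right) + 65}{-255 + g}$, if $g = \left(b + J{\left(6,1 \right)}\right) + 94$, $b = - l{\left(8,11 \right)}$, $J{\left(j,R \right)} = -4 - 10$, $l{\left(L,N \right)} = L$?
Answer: $- \frac{131}{183} \approx -0.71585$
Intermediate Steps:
$J{\left(j,R \right)} = -14$ ($J{\left(j,R \right)} = -4 - 10 = -14$)
$b = -8$ ($b = \left(-1\right) 8 = -8$)
$g = 72$ ($g = \left(-8 - 14\right) + 94 = -22 + 94 = 72$)
$\frac{\left(\left(-11\right) \left(-5\right) + 11\right) + 65}{-255 + g} = \frac{\left(\left(-11\right) \left(-5\right) + 11\right) + 65}{-255 + 72} = \frac{\left(55 + 11\right) + 65}{-183} = \left(66 + 65\right) \left(- \frac{1}{183}\right) = 131 \left(- \frac{1}{183}\right) = - \frac{131}{183}$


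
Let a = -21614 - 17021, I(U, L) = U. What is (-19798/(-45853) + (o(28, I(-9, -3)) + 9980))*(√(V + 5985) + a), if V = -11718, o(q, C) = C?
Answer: -17664697056735/45853 + 9601621281*I*√13/45853 ≈ -3.8525e+8 + 7.55e+5*I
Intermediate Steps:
a = -38635
(-19798/(-45853) + (o(28, I(-9, -3)) + 9980))*(√(V + 5985) + a) = (-19798/(-45853) + (-9 + 9980))*(√(-11718 + 5985) - 38635) = (-19798*(-1/45853) + 9971)*(√(-5733) - 38635) = (19798/45853 + 9971)*(21*I*√13 - 38635) = 457220061*(-38635 + 21*I*√13)/45853 = -17664697056735/45853 + 9601621281*I*√13/45853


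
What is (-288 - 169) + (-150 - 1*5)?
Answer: -612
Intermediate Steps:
(-288 - 169) + (-150 - 1*5) = -457 + (-150 - 5) = -457 - 155 = -612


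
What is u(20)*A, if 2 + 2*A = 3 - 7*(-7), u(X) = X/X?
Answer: 25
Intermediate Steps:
u(X) = 1
A = 25 (A = -1 + (3 - 7*(-7))/2 = -1 + (3 + 49)/2 = -1 + (1/2)*52 = -1 + 26 = 25)
u(20)*A = 1*25 = 25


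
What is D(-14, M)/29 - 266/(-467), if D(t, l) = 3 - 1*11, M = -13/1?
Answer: 3978/13543 ≈ 0.29373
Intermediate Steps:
M = -13 (M = -13*1 = -13)
D(t, l) = -8 (D(t, l) = 3 - 11 = -8)
D(-14, M)/29 - 266/(-467) = -8/29 - 266/(-467) = -8*1/29 - 266*(-1/467) = -8/29 + 266/467 = 3978/13543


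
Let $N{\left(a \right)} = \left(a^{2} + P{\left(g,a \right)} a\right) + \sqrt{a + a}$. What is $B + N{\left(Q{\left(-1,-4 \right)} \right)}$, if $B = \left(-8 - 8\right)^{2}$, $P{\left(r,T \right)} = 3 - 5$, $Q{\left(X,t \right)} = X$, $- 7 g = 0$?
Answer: $259 + i \sqrt{2} \approx 259.0 + 1.4142 i$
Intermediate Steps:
$g = 0$ ($g = \left(- \frac{1}{7}\right) 0 = 0$)
$P{\left(r,T \right)} = -2$ ($P{\left(r,T \right)} = 3 - 5 = -2$)
$B = 256$ ($B = \left(-16\right)^{2} = 256$)
$N{\left(a \right)} = a^{2} - 2 a + \sqrt{2} \sqrt{a}$ ($N{\left(a \right)} = \left(a^{2} - 2 a\right) + \sqrt{a + a} = \left(a^{2} - 2 a\right) + \sqrt{2 a} = \left(a^{2} - 2 a\right) + \sqrt{2} \sqrt{a} = a^{2} - 2 a + \sqrt{2} \sqrt{a}$)
$B + N{\left(Q{\left(-1,-4 \right)} \right)} = 256 + \left(\left(-1\right)^{2} - -2 + \sqrt{2} \sqrt{-1}\right) = 256 + \left(1 + 2 + \sqrt{2} i\right) = 256 + \left(1 + 2 + i \sqrt{2}\right) = 256 + \left(3 + i \sqrt{2}\right) = 259 + i \sqrt{2}$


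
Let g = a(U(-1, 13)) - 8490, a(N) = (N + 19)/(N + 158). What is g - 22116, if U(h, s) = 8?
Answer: -5080569/166 ≈ -30606.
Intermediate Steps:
a(N) = (19 + N)/(158 + N)
g = -1409313/166 (g = (19 + 8)/(158 + 8) - 8490 = 27/166 - 8490 = -1409313/166 ≈ -8489.8)
g - 22116 = -1409313/166 - 22116 = -5080569/166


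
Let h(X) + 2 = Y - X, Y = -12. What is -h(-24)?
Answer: -10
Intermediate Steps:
h(X) = -14 - X (h(X) = -2 + (-12 - X) = -14 - X)
-h(-24) = -(-14 - 1*(-24)) = -(-14 + 24) = -1*10 = -10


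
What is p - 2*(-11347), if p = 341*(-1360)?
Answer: -441066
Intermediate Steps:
p = -463760
p - 2*(-11347) = -463760 - 2*(-11347) = -463760 - 1*(-22694) = -463760 + 22694 = -441066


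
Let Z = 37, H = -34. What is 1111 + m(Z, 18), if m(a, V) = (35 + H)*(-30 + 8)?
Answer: 1089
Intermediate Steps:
m(a, V) = -22 (m(a, V) = (35 - 34)*(-30 + 8) = 1*(-22) = -22)
1111 + m(Z, 18) = 1111 - 22 = 1089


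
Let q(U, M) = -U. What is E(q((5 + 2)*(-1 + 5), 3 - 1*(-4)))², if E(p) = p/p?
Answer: 1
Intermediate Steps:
E(p) = 1
E(q((5 + 2)*(-1 + 5), 3 - 1*(-4)))² = 1² = 1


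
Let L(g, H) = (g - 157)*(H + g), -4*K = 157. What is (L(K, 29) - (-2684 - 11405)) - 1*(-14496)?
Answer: 489545/16 ≈ 30597.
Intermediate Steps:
K = -157/4 (K = -¼*157 = -157/4 ≈ -39.250)
L(g, H) = (-157 + g)*(H + g)
(L(K, 29) - (-2684 - 11405)) - 1*(-14496) = (((-157/4)² - 157*29 - 157*(-157/4) + 29*(-157/4)) - (-2684 - 11405)) - 1*(-14496) = ((24649/16 - 4553 + 24649/4 - 4553/4) - 1*(-14089)) + 14496 = (32185/16 + 14089) + 14496 = 257609/16 + 14496 = 489545/16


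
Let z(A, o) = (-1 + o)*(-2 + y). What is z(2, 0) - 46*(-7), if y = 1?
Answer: 323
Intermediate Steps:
z(A, o) = 1 - o (z(A, o) = (-1 + o)*(-2 + 1) = (-1 + o)*(-1) = 1 - o)
z(2, 0) - 46*(-7) = (1 - 1*0) - 46*(-7) = (1 + 0) + 322 = 1 + 322 = 323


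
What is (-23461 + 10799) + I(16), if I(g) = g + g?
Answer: -12630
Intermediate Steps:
I(g) = 2*g
(-23461 + 10799) + I(16) = (-23461 + 10799) + 2*16 = -12662 + 32 = -12630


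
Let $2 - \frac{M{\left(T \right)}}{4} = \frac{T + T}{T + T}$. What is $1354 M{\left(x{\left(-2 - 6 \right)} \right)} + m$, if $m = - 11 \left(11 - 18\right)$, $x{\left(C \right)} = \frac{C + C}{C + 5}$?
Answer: $5493$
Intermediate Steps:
$x{\left(C \right)} = \frac{2 C}{5 + C}$
$m = 77$ ($m = \left(-11\right) \left(-7\right) = 77$)
$M{\left(T \right)} = 4$ ($M{\left(T \right)} = 8 - 4 \frac{T + T}{T + T} = 8 - 4 \frac{2 T}{2 T} = 8 - 4 \cdot 2 T \frac{1}{2 T} = 8 - 4 = 4$)
$1354 M{\left(x{\left(-2 - 6 \right)} \right)} + m = 1354 \cdot 4 + 77 = 5416 + 77 = 5493$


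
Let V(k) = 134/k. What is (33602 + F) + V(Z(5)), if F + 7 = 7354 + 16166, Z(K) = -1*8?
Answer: 228393/4 ≈ 57098.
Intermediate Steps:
Z(K) = -8
F = 23513 (F = -7 + (7354 + 16166) = -7 + 23520 = 23513)
(33602 + F) + V(Z(5)) = (33602 + 23513) + 134/(-8) = 57115 + 134*(-⅛) = 57115 - 67/4 = 228393/4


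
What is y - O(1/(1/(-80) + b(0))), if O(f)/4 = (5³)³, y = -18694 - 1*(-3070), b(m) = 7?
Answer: -7828124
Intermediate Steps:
y = -15624 (y = -18694 + 3070 = -15624)
O(f) = 7812500 (O(f) = 4*(5³)³ = 4*125³ = 4*1953125 = 7812500)
y - O(1/(1/(-80) + b(0))) = -15624 - 1*7812500 = -15624 - 7812500 = -7828124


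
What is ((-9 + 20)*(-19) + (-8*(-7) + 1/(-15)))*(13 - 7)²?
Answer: -27552/5 ≈ -5510.4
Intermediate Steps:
((-9 + 20)*(-19) + (-8*(-7) + 1/(-15)))*(13 - 7)² = (11*(-19) + (56 - 1/15))*6² = (-209 + 839/15)*36 = -2296/15*36 = -27552/5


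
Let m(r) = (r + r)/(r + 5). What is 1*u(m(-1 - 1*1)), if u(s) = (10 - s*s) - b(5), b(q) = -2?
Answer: 92/9 ≈ 10.222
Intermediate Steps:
m(r) = 2*r/(5 + r) (m(r) = (2*r)/(5 + r) = 2*r/(5 + r))
u(s) = 12 - s**2 (u(s) = (10 - s*s) - 1*(-2) = (10 - s**2) + 2 = 12 - s**2)
1*u(m(-1 - 1*1)) = 1*(12 - (2*(-1 - 1*1)/(5 + (-1 - 1*1)))**2) = 1*(12 - (2*(-1 - 1)/(5 + (-1 - 1)))**2) = 1*(12 - (2*(-2)/(5 - 2))**2) = 1*(12 - (2*(-2)/3)**2) = 1*(12 - (2*(-2)*(1/3))**2) = 1*(12 - (-4/3)**2) = 1*(12 - 1*16/9) = 1*(12 - 16/9) = 1*(92/9) = 92/9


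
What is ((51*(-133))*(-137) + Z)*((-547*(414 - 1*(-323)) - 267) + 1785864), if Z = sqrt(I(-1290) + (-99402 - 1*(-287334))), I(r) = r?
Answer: 1284678128118 + 4147374*sqrt(20738) ≈ 1.2853e+12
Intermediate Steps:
Z = 3*sqrt(20738) (Z = sqrt(-1290 + (-99402 - 1*(-287334))) = sqrt(-1290 + (-99402 + 287334)) = sqrt(-1290 + 187932) = sqrt(186642) = 3*sqrt(20738) ≈ 432.02)
((51*(-133))*(-137) + Z)*((-547*(414 - 1*(-323)) - 267) + 1785864) = ((51*(-133))*(-137) + 3*sqrt(20738))*((-547*(414 - 1*(-323)) - 267) + 1785864) = (-6783*(-137) + 3*sqrt(20738))*((-547*(414 + 323) - 267) + 1785864) = (929271 + 3*sqrt(20738))*((-547*737 - 267) + 1785864) = (929271 + 3*sqrt(20738))*((-403139 - 267) + 1785864) = (929271 + 3*sqrt(20738))*(-403406 + 1785864) = (929271 + 3*sqrt(20738))*1382458 = 1284678128118 + 4147374*sqrt(20738)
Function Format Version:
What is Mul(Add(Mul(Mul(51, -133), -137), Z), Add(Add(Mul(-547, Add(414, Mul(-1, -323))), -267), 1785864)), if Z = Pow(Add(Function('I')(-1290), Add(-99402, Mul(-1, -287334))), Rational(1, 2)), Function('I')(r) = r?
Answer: Add(1284678128118, Mul(4147374, Pow(20738, Rational(1, 2)))) ≈ 1.2853e+12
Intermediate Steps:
Z = Mul(3, Pow(20738, Rational(1, 2))) (Z = Pow(Add(-1290, Add(-99402, Mul(-1, -287334))), Rational(1, 2)) = Pow(Add(-1290, Add(-99402, 287334)), Rational(1, 2)) = Pow(Add(-1290, 187932), Rational(1, 2)) = Pow(186642, Rational(1, 2)) = Mul(3, Pow(20738, Rational(1, 2))) ≈ 432.02)
Mul(Add(Mul(Mul(51, -133), -137), Z), Add(Add(Mul(-547, Add(414, Mul(-1, -323))), -267), 1785864)) = Mul(Add(Mul(Mul(51, -133), -137), Mul(3, Pow(20738, Rational(1, 2)))), Add(Add(Mul(-547, Add(414, Mul(-1, -323))), -267), 1785864)) = Mul(Add(Mul(-6783, -137), Mul(3, Pow(20738, Rational(1, 2)))), Add(Add(Mul(-547, Add(414, 323)), -267), 1785864)) = Mul(Add(929271, Mul(3, Pow(20738, Rational(1, 2)))), Add(Add(Mul(-547, 737), -267), 1785864)) = Mul(Add(929271, Mul(3, Pow(20738, Rational(1, 2)))), Add(Add(-403139, -267), 1785864)) = Mul(Add(929271, Mul(3, Pow(20738, Rational(1, 2)))), Add(-403406, 1785864)) = Mul(Add(929271, Mul(3, Pow(20738, Rational(1, 2)))), 1382458) = Add(1284678128118, Mul(4147374, Pow(20738, Rational(1, 2))))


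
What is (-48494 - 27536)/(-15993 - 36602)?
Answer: 15206/10519 ≈ 1.4456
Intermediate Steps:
(-48494 - 27536)/(-15993 - 36602) = -76030/(-52595) = -76030*(-1/52595) = 15206/10519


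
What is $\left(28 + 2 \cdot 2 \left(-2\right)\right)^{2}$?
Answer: $400$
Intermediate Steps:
$\left(28 + 2 \cdot 2 \left(-2\right)\right)^{2} = \left(28 + 4 \left(-2\right)\right)^{2} = \left(28 - 8\right)^{2} = 20^{2} = 400$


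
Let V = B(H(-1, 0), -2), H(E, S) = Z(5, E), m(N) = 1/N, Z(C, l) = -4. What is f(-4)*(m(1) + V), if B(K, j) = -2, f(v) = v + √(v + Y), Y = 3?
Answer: 4 - I ≈ 4.0 - 1.0*I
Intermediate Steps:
f(v) = v + √(3 + v) (f(v) = v + √(v + 3) = v + √(3 + v))
H(E, S) = -4
V = -2
f(-4)*(m(1) + V) = (-4 + √(3 - 4))*(1/1 - 2) = (-4 + √(-1))*(1 - 2) = (-4 + I)*(-1) = 4 - I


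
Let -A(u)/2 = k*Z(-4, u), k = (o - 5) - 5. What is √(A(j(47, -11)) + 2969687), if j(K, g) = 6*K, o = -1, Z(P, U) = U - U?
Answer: √2969687 ≈ 1723.3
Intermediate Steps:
Z(P, U) = 0
k = -11 (k = (-1 - 5) - 5 = -6 - 5 = -11)
A(u) = 0 (A(u) = -(-22)*0 = -2*0 = 0)
√(A(j(47, -11)) + 2969687) = √(0 + 2969687) = √2969687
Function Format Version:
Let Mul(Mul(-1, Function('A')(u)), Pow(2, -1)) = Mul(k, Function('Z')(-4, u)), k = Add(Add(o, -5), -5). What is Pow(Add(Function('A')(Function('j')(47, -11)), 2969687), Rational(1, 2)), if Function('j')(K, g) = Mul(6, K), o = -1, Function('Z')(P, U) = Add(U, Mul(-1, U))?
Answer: Pow(2969687, Rational(1, 2)) ≈ 1723.3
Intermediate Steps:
Function('Z')(P, U) = 0
k = -11 (k = Add(Add(-1, -5), -5) = Add(-6, -5) = -11)
Function('A')(u) = 0 (Function('A')(u) = Mul(-2, Mul(-11, 0)) = Mul(-2, 0) = 0)
Pow(Add(Function('A')(Function('j')(47, -11)), 2969687), Rational(1, 2)) = Pow(Add(0, 2969687), Rational(1, 2)) = Pow(2969687, Rational(1, 2))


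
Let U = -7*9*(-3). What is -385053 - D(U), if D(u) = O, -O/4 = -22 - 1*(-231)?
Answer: -384217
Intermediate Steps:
U = 189 (U = -63*(-3) = 189)
O = -836 (O = -4*(-22 - 1*(-231)) = -4*(-22 + 231) = -4*209 = -836)
D(u) = -836
-385053 - D(U) = -385053 - 1*(-836) = -385053 + 836 = -384217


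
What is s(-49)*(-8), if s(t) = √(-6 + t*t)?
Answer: -8*√2395 ≈ -391.51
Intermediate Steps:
s(t) = √(-6 + t²)
s(-49)*(-8) = √(-6 + (-49)²)*(-8) = √(-6 + 2401)*(-8) = √2395*(-8) = -8*√2395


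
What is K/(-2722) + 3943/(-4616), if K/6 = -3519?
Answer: 43364689/6282376 ≈ 6.9026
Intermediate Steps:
K = -21114 (K = 6*(-3519) = -21114)
K/(-2722) + 3943/(-4616) = -21114/(-2722) + 3943/(-4616) = -21114*(-1/2722) + 3943*(-1/4616) = 10557/1361 - 3943/4616 = 43364689/6282376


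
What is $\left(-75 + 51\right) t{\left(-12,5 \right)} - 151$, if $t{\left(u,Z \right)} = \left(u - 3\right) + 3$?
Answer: $137$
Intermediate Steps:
$t{\left(u,Z \right)} = u$ ($t{\left(u,Z \right)} = \left(-3 + u\right) + 3 = u$)
$\left(-75 + 51\right) t{\left(-12,5 \right)} - 151 = \left(-75 + 51\right) \left(-12\right) - 151 = \left(-24\right) \left(-12\right) - 151 = 288 - 151 = 137$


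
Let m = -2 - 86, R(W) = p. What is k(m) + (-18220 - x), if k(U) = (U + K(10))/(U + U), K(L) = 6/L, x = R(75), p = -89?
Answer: -15954843/880 ≈ -18131.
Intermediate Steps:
R(W) = -89
x = -89
m = -88
k(U) = (3/5 + U)/(2*U) (k(U) = (U + 6/10)/(U + U) = (U + 6*(1/10))/((2*U)) = (U + 3/5)*(1/(2*U)) = (3/5 + U)*(1/(2*U)) = (3/5 + U)/(2*U))
k(m) + (-18220 - x) = (1/10)*(3 + 5*(-88))/(-88) + (-18220 - 1*(-89)) = (1/10)*(-1/88)*(3 - 440) + (-18220 + 89) = (1/10)*(-1/88)*(-437) - 18131 = 437/880 - 18131 = -15954843/880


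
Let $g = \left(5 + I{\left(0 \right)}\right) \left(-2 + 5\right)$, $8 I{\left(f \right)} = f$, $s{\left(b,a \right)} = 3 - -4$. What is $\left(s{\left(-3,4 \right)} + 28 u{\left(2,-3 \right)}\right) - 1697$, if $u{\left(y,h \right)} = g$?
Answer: $-1270$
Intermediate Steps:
$s{\left(b,a \right)} = 7$ ($s{\left(b,a \right)} = 3 + 4 = 7$)
$I{\left(f \right)} = \frac{f}{8}$
$g = 15$ ($g = \left(5 + \frac{1}{8} \cdot 0\right) \left(-2 + 5\right) = \left(5 + 0\right) 3 = 5 \cdot 3 = 15$)
$u{\left(y,h \right)} = 15$
$\left(s{\left(-3,4 \right)} + 28 u{\left(2,-3 \right)}\right) - 1697 = \left(7 + 28 \cdot 15\right) - 1697 = \left(7 + 420\right) - 1697 = 427 - 1697 = -1270$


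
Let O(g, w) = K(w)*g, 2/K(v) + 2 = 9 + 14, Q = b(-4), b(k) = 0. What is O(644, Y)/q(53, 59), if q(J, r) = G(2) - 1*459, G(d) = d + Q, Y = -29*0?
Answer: -184/1371 ≈ -0.13421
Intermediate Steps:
Y = 0
Q = 0
G(d) = d (G(d) = d + 0 = d)
K(v) = 2/21 (K(v) = 2/(-2 + (9 + 14)) = 2/(-2 + 23) = 2/21)
O(g, w) = 2*g/21
q(J, r) = -457 (q(J, r) = 2 - 1*459 = 2 - 459 = -457)
O(644, Y)/q(53, 59) = ((2/21)*644)/(-457) = (184/3)*(-1/457) = -184/1371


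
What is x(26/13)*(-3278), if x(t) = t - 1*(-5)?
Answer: -22946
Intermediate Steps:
x(t) = 5 + t (x(t) = t + 5 = 5 + t)
x(26/13)*(-3278) = (5 + 26/13)*(-3278) = (5 + 26*(1/13))*(-3278) = (5 + 2)*(-3278) = 7*(-3278) = -22946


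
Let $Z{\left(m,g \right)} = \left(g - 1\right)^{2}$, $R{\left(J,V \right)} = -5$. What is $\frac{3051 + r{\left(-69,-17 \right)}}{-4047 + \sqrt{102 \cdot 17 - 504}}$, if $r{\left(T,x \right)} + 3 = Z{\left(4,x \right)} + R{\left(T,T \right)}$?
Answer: $- \frac{4542083}{5458993} - \frac{3367 \sqrt{1230}}{16376979} \approx -0.83925$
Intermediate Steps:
$Z{\left(m,g \right)} = \left(-1 + g\right)^{2}$
$r{\left(T,x \right)} = -8 + \left(-1 + x\right)^{2}$ ($r{\left(T,x \right)} = -3 + \left(\left(-1 + x\right)^{2} - 5\right) = -3 + \left(-5 + \left(-1 + x\right)^{2}\right) = -8 + \left(-1 + x\right)^{2}$)
$\frac{3051 + r{\left(-69,-17 \right)}}{-4047 + \sqrt{102 \cdot 17 - 504}} = \frac{3051 - \left(8 - \left(-1 - 17\right)^{2}\right)}{-4047 + \sqrt{102 \cdot 17 - 504}} = \frac{3051 - \left(8 - \left(-18\right)^{2}\right)}{-4047 + \sqrt{1734 - 504}} = \frac{3051 + \left(-8 + 324\right)}{-4047 + \sqrt{1230}} = \frac{3051 + 316}{-4047 + \sqrt{1230}} = \frac{3367}{-4047 + \sqrt{1230}}$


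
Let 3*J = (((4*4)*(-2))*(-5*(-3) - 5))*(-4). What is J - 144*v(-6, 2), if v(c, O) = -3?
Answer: 2576/3 ≈ 858.67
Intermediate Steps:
J = 1280/3 (J = ((((4*4)*(-2))*(-5*(-3) - 5))*(-4))/3 = (((16*(-2))*(15 - 5))*(-4))/3 = (-32*10*(-4))/3 = (-320*(-4))/3 = (⅓)*1280 = 1280/3 ≈ 426.67)
J - 144*v(-6, 2) = 1280/3 - 144*(-3) = 1280/3 + 432 = 2576/3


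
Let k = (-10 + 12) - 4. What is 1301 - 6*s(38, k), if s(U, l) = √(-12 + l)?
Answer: 1301 - 6*I*√14 ≈ 1301.0 - 22.45*I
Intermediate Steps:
k = -2 (k = 2 - 4 = -2)
1301 - 6*s(38, k) = 1301 - 6*√(-12 - 2) = 1301 - 6*I*√14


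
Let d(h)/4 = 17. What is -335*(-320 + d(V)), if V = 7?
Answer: 84420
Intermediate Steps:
d(h) = 68 (d(h) = 4*17 = 68)
-335*(-320 + d(V)) = -335*(-320 + 68) = -335*(-252) = 84420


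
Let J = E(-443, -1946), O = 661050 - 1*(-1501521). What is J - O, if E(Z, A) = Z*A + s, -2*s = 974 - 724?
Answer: -1300618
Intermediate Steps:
s = -125 (s = -(974 - 724)/2 = -1/2*250 = -125)
E(Z, A) = -125 + A*Z (E(Z, A) = Z*A - 125 = A*Z - 125 = -125 + A*Z)
O = 2162571 (O = 661050 + 1501521 = 2162571)
J = 861953 (J = -125 - 1946*(-443) = -125 + 862078 = 861953)
J - O = 861953 - 1*2162571 = 861953 - 2162571 = -1300618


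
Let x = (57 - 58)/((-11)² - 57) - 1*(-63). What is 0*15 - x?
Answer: -4031/64 ≈ -62.984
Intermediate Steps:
x = 4031/64 (x = -1/(121 - 57) + 63 = -1/64 + 63 = 4031/64 ≈ 62.984)
0*15 - x = 0*15 - 1*4031/64 = 0 - 4031/64 = -4031/64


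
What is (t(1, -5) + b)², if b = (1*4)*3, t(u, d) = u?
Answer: 169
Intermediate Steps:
b = 12 (b = 4*3 = 12)
(t(1, -5) + b)² = (1 + 12)² = 13² = 169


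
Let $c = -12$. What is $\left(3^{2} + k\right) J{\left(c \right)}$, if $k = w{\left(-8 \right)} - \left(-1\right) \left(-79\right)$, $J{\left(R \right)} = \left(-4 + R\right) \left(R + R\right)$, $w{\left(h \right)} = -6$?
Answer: $-29184$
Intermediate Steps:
$J{\left(R \right)} = 2 R \left(-4 + R\right)$ ($J{\left(R \right)} = \left(-4 + R\right) 2 R = 2 R \left(-4 + R\right)$)
$k = -85$ ($k = -6 - \left(-1\right) \left(-79\right) = -6 - 79 = -85$)
$\left(3^{2} + k\right) J{\left(c \right)} = \left(3^{2} - 85\right) 2 \left(-12\right) \left(-4 - 12\right) = \left(9 - 85\right) 2 \left(-12\right) \left(-16\right) = \left(-76\right) 384 = -29184$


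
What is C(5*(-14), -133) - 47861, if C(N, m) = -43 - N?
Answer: -47834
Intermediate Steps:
C(5*(-14), -133) - 47861 = (-43 - 5*(-14)) - 47861 = (-43 - 1*(-70)) - 47861 = (-43 + 70) - 47861 = 27 - 47861 = -47834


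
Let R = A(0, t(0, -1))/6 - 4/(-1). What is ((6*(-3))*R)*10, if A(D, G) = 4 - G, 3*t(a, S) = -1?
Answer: -850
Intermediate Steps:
t(a, S) = -1/3 (t(a, S) = (1/3)*(-1) = -1/3)
R = 85/18 (R = (4 - 1*(-1/3))/6 - 4/(-1) = (4 + 1/3)*(1/6) - 4*(-1) = (13/3)*(1/6) + 4 = 13/18 + 4 = 85/18 ≈ 4.7222)
((6*(-3))*R)*10 = ((6*(-3))*(85/18))*10 = -18*85/18*10 = -85*10 = -850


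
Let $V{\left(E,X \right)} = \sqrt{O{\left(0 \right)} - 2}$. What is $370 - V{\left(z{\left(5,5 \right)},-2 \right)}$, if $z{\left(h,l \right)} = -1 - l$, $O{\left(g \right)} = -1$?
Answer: $370 - i \sqrt{3} \approx 370.0 - 1.732 i$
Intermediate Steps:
$V{\left(E,X \right)} = i \sqrt{3}$ ($V{\left(E,X \right)} = \sqrt{-1 - 2} = \sqrt{-3} = i \sqrt{3}$)
$370 - V{\left(z{\left(5,5 \right)},-2 \right)} = 370 - i \sqrt{3}$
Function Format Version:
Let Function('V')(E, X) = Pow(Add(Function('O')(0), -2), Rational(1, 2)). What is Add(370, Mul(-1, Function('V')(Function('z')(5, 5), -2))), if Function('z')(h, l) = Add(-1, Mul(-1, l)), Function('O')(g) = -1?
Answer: Add(370, Mul(-1, I, Pow(3, Rational(1, 2)))) ≈ Add(370.00, Mul(-1.7320, I))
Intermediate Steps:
Function('V')(E, X) = Mul(I, Pow(3, Rational(1, 2))) (Function('V')(E, X) = Pow(Add(-1, -2), Rational(1, 2)) = Pow(-3, Rational(1, 2)) = Mul(I, Pow(3, Rational(1, 2))))
Add(370, Mul(-1, Function('V')(Function('z')(5, 5), -2))) = Add(370, Mul(-1, Mul(I, Pow(3, Rational(1, 2))))) = Add(370, Mul(-1, I, Pow(3, Rational(1, 2))))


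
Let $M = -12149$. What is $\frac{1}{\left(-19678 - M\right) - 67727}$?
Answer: $- \frac{1}{75256} \approx -1.3288 \cdot 10^{-5}$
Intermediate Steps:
$\frac{1}{\left(-19678 - M\right) - 67727} = \frac{1}{\left(-19678 - -12149\right) - 67727} = \frac{1}{\left(-19678 + 12149\right) - 67727} = \frac{1}{-7529 - 67727} = \frac{1}{-75256} = - \frac{1}{75256}$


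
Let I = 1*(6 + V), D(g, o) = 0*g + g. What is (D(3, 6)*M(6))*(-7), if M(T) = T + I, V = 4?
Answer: -336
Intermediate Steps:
D(g, o) = g (D(g, o) = 0 + g = g)
I = 10 (I = 1*(6 + 4) = 1*10 = 10)
M(T) = 10 + T (M(T) = T + 10 = 10 + T)
(D(3, 6)*M(6))*(-7) = (3*(10 + 6))*(-7) = (3*16)*(-7) = 48*(-7) = -336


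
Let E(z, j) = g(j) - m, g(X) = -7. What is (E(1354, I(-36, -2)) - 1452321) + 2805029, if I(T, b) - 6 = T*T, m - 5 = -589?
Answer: 1353285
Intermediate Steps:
m = -584 (m = 5 - 589 = -584)
I(T, b) = 6 + T² (I(T, b) = 6 + T*T = 6 + T²)
E(z, j) = 577 (E(z, j) = -7 - 1*(-584) = -7 + 584 = 577)
(E(1354, I(-36, -2)) - 1452321) + 2805029 = (577 - 1452321) + 2805029 = -1451744 + 2805029 = 1353285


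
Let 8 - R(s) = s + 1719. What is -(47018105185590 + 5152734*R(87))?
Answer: -47008840569858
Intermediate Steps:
R(s) = -1711 - s (R(s) = 8 - (s + 1719) = 8 - (1719 + s) = 8 + (-1719 - s) = -1711 - s)
-(47018105185590 + 5152734*R(87)) = -(47009288857716 - 448287858) = -5152734/(1/((-1711 - 87) + 9124885)) = -5152734/(1/(-1798 + 9124885)) = -5152734/(1/9123087) = -5152734/1/9123087 = -5152734*9123087 = -47008840569858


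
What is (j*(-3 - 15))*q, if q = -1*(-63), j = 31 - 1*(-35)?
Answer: -74844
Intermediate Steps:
j = 66 (j = 31 + 35 = 66)
q = 63
(j*(-3 - 15))*q = (66*(-3 - 15))*63 = (66*(-18))*63 = -1188*63 = -74844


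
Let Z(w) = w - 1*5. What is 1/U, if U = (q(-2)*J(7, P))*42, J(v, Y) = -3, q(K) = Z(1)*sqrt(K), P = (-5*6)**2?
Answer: -I*sqrt(2)/1008 ≈ -0.001403*I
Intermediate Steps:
Z(w) = -5 + w (Z(w) = w - 5 = -5 + w)
P = 900 (P = (-30)**2 = 900)
q(K) = -4*sqrt(K) (q(K) = (-5 + 1)*sqrt(K) = -4*sqrt(K))
U = 504*I*sqrt(2) (U = (-4*I*sqrt(2)*(-3))*42 = (12*I*sqrt(2))*42 = 504*I*sqrt(2) ≈ 712.76*I)
1/U = 1/(504*I*sqrt(2)) = -I*sqrt(2)/1008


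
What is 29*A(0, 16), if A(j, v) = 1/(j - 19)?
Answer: -29/19 ≈ -1.5263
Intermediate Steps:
A(j, v) = 1/(-19 + j)
29*A(0, 16) = 29/(-19 + 0) = 29/(-19) = 29*(-1/19) = -29/19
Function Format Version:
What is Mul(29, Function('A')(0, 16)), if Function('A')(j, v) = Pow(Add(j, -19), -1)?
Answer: Rational(-29, 19) ≈ -1.5263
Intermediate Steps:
Function('A')(j, v) = Pow(Add(-19, j), -1)
Mul(29, Function('A')(0, 16)) = Mul(29, Pow(Add(-19, 0), -1)) = Mul(29, Pow(-19, -1)) = Mul(29, Rational(-1, 19)) = Rational(-29, 19)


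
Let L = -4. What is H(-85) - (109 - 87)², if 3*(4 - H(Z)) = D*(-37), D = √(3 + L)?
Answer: -480 + 37*I/3 ≈ -480.0 + 12.333*I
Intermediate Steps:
D = I (D = √(3 - 4) = √(-1) = I ≈ 1.0*I)
H(Z) = 4 + 37*I/3 (H(Z) = 4 - I*(-37)/3 = 4 - (-37)*I/3 = 4 + 37*I/3)
H(-85) - (109 - 87)² = (4 + 37*I/3) - (109 - 87)² = (4 + 37*I/3) - 1*22² = (4 + 37*I/3) - 1*484 = (4 + 37*I/3) - 484 = -480 + 37*I/3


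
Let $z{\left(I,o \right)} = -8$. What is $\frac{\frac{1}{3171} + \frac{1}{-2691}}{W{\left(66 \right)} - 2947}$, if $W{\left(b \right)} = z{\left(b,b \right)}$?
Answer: $\frac{32}{1681032717} \approx 1.9036 \cdot 10^{-8}$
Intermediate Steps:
$W{\left(b \right)} = -8$
$\frac{\frac{1}{3171} + \frac{1}{-2691}}{W{\left(66 \right)} - 2947} = \frac{\frac{1}{3171} + \frac{1}{-2691}}{-8 - 2947} = \frac{\frac{1}{3171} - \frac{1}{2691}}{-2955} = \left(- \frac{160}{2844387}\right) \left(- \frac{1}{2955}\right) = \frac{32}{1681032717}$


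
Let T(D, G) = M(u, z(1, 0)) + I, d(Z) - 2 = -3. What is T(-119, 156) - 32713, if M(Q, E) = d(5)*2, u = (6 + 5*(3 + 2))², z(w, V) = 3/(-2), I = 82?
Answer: -32633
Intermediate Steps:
d(Z) = -1 (d(Z) = 2 - 3 = -1)
z(w, V) = -3/2 (z(w, V) = 3*(-½) = -3/2)
u = 961 (u = (6 + 5*5)² = (6 + 25)² = 31² = 961)
M(Q, E) = -2 (M(Q, E) = -1*2 = -2)
T(D, G) = 80 (T(D, G) = -2 + 82 = 80)
T(-119, 156) - 32713 = 80 - 32713 = -32633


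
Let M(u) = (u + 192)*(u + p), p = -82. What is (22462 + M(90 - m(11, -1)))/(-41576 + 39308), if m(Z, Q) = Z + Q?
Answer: -3653/378 ≈ -9.6640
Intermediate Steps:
m(Z, Q) = Q + Z
M(u) = (-82 + u)*(192 + u) (M(u) = (u + 192)*(u - 82) = (192 + u)*(-82 + u) = (-82 + u)*(192 + u))
(22462 + M(90 - m(11, -1)))/(-41576 + 39308) = (22462 + (-15744 + (90 - (-1 + 11))**2 + 110*(90 - (-1 + 11))))/(-41576 + 39308) = (22462 + (-15744 + (90 - 1*10)**2 + 110*(90 - 1*10)))/(-2268) = (22462 + (-15744 + (90 - 10)**2 + 110*(90 - 10)))*(-1/2268) = (22462 + (-15744 + 80**2 + 110*80))*(-1/2268) = (22462 + (-15744 + 6400 + 8800))*(-1/2268) = (22462 - 544)*(-1/2268) = 21918*(-1/2268) = -3653/378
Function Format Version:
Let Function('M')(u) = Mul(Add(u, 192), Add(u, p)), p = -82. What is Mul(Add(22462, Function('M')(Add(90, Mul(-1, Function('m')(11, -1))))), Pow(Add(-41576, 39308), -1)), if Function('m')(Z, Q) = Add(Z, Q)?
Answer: Rational(-3653, 378) ≈ -9.6640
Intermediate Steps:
Function('m')(Z, Q) = Add(Q, Z)
Function('M')(u) = Mul(Add(-82, u), Add(192, u)) (Function('M')(u) = Mul(Add(u, 192), Add(u, -82)) = Mul(Add(192, u), Add(-82, u)) = Mul(Add(-82, u), Add(192, u)))
Mul(Add(22462, Function('M')(Add(90, Mul(-1, Function('m')(11, -1))))), Pow(Add(-41576, 39308), -1)) = Mul(Add(22462, Add(-15744, Pow(Add(90, Mul(-1, Add(-1, 11))), 2), Mul(110, Add(90, Mul(-1, Add(-1, 11)))))), Pow(Add(-41576, 39308), -1)) = Mul(Add(22462, Add(-15744, Pow(Add(90, Mul(-1, 10)), 2), Mul(110, Add(90, Mul(-1, 10))))), Pow(-2268, -1)) = Mul(Add(22462, Add(-15744, Pow(Add(90, -10), 2), Mul(110, Add(90, -10)))), Rational(-1, 2268)) = Mul(Add(22462, Add(-15744, Pow(80, 2), Mul(110, 80))), Rational(-1, 2268)) = Mul(Add(22462, Add(-15744, 6400, 8800)), Rational(-1, 2268)) = Mul(Add(22462, -544), Rational(-1, 2268)) = Mul(21918, Rational(-1, 2268)) = Rational(-3653, 378)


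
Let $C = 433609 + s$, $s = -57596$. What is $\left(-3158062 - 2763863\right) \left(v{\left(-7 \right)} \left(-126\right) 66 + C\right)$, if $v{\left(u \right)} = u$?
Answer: $-2571447883125$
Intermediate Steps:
$C = 376013$ ($C = 433609 - 57596 = 376013$)
$\left(-3158062 - 2763863\right) \left(v{\left(-7 \right)} \left(-126\right) 66 + C\right) = \left(-3158062 - 2763863\right) \left(\left(-7\right) \left(-126\right) 66 + 376013\right) = - 5921925 \left(882 \cdot 66 + 376013\right) = - 5921925 \left(58212 + 376013\right) = \left(-5921925\right) 434225 = -2571447883125$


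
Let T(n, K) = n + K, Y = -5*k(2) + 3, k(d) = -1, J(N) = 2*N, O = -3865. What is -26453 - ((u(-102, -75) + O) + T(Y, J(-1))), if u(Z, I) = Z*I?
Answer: -30244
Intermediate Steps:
Y = 8 (Y = -5*(-1) + 3 = 5 + 3 = 8)
T(n, K) = K + n
u(Z, I) = I*Z
-26453 - ((u(-102, -75) + O) + T(Y, J(-1))) = -26453 - ((-75*(-102) - 3865) + (2*(-1) + 8)) = -26453 - ((7650 - 3865) + (-2 + 8)) = -26453 - (3785 + 6) = -26453 - 1*3791 = -26453 - 3791 = -30244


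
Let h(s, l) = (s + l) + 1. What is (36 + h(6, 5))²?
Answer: 2304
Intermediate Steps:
h(s, l) = 1 + l + s (h(s, l) = (l + s) + 1 = 1 + l + s)
(36 + h(6, 5))² = (36 + (1 + 5 + 6))² = (36 + 12)² = 48² = 2304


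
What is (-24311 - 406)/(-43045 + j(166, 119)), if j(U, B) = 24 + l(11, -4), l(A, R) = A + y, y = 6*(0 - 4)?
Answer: 24717/43034 ≈ 0.57436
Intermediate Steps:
y = -24 (y = 6*(-4) = -24)
l(A, R) = -24 + A (l(A, R) = A - 24 = -24 + A)
j(U, B) = 11 (j(U, B) = 24 + (-24 + 11) = 24 - 13 = 11)
(-24311 - 406)/(-43045 + j(166, 119)) = (-24311 - 406)/(-43045 + 11) = -24717/(-43034) = -24717*(-1/43034) = 24717/43034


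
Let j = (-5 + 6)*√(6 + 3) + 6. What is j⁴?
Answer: 6561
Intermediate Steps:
j = 9 (j = 1*√9 + 6 = 1*3 + 6 = 3 + 6 = 9)
j⁴ = 9⁴ = 6561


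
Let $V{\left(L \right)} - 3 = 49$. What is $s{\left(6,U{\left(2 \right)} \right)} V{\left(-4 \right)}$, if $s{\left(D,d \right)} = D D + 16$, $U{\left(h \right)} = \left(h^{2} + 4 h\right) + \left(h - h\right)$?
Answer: $2704$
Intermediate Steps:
$U{\left(h \right)} = h^{2} + 4 h$ ($U{\left(h \right)} = \left(h^{2} + 4 h\right) + 0 = h^{2} + 4 h$)
$s{\left(D,d \right)} = 16 + D^{2}$ ($s{\left(D,d \right)} = D^{2} + 16 = 16 + D^{2}$)
$V{\left(L \right)} = 52$ ($V{\left(L \right)} = 3 + 49 = 52$)
$s{\left(6,U{\left(2 \right)} \right)} V{\left(-4 \right)} = \left(16 + 6^{2}\right) 52 = \left(16 + 36\right) 52 = 52 \cdot 52 = 2704$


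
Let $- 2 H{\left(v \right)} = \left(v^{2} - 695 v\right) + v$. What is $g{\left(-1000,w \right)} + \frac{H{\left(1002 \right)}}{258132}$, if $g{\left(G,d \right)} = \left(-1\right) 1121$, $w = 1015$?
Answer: $- \frac{3446670}{3073} \approx -1121.6$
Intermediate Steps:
$H{\left(v \right)} = 347 v - \frac{v^{2}}{2}$ ($H{\left(v \right)} = - \frac{\left(v^{2} - 695 v\right) + v}{2} = - \frac{v^{2} - 694 v}{2} = 347 v - \frac{v^{2}}{2}$)
$g{\left(G,d \right)} = -1121$
$g{\left(-1000,w \right)} + \frac{H{\left(1002 \right)}}{258132} = -1121 + \frac{\frac{1}{2} \cdot 1002 \left(694 - 1002\right)}{258132} = -1121 + \frac{1}{2} \cdot 1002 \left(694 - 1002\right) \frac{1}{258132} = -1121 + \frac{1}{2} \cdot 1002 \left(-308\right) \frac{1}{258132} = -1121 - \frac{1837}{3073} = - \frac{3446670}{3073}$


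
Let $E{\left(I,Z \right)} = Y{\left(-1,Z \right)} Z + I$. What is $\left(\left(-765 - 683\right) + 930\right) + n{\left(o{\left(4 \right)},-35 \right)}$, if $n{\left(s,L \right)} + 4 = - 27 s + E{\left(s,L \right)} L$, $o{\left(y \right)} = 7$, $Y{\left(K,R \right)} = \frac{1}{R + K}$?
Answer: $- \frac{35641}{36} \approx -990.03$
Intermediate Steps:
$Y{\left(K,R \right)} = \frac{1}{K + R}$
$E{\left(I,Z \right)} = I + \frac{Z}{-1 + Z}$ ($E{\left(I,Z \right)} = \frac{Z}{-1 + Z} + I = I + \frac{Z}{-1 + Z}$)
$n{\left(s,L \right)} = -4 - 27 s + \frac{L \left(L + s \left(-1 + L\right)\right)}{-1 + L}$ ($n{\left(s,L \right)} = -4 + \left(- 27 s + \frac{L + s \left(-1 + L\right)}{-1 + L} L\right) = -4 + \left(- 27 s + \frac{L \left(L + s \left(-1 + L\right)\right)}{-1 + L}\right) = -4 - 27 s + \frac{L \left(L + s \left(-1 + L\right)\right)}{-1 + L}$)
$\left(\left(-765 - 683\right) + 930\right) + n{\left(o{\left(4 \right)},-35 \right)} = \left(\left(-765 - 683\right) + 930\right) + \frac{- 35 \left(-35 + 7 \left(-1 - 35\right)\right) - \left(-1 - 35\right) \left(4 + 27 \cdot 7\right)}{-1 - 35} = \left(\left(-765 - 683\right) + 930\right) + \frac{- 35 \left(-35 + 7 \left(-36\right)\right) - - 36 \left(4 + 189\right)}{-36} = \left(-1448 + 930\right) - \frac{- 35 \left(-35 - 252\right) - \left(-36\right) 193}{36} = -518 - \frac{\left(-35\right) \left(-287\right) + 6948}{36} = -518 - \frac{10045 + 6948}{36} = -518 - \frac{16993}{36} = - \frac{35641}{36}$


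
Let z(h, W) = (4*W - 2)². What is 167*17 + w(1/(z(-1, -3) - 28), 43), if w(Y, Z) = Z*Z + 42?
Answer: 4730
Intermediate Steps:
z(h, W) = (-2 + 4*W)²
w(Y, Z) = 42 + Z² (w(Y, Z) = Z² + 42 = 42 + Z²)
167*17 + w(1/(z(-1, -3) - 28), 43) = 167*17 + (42 + 43²) = 2839 + (42 + 1849) = 2839 + 1891 = 4730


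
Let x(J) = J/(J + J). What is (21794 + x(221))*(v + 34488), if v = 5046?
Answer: 861623763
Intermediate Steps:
x(J) = ½ (x(J) = J/((2*J)) = (1/(2*J))*J = ½)
(21794 + x(221))*(v + 34488) = (21794 + ½)*(5046 + 34488) = (43589/2)*39534 = 861623763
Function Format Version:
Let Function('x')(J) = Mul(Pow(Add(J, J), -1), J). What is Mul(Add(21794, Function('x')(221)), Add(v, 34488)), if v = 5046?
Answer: 861623763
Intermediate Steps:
Function('x')(J) = Rational(1, 2) (Function('x')(J) = Mul(Pow(Mul(2, J), -1), J) = Mul(Mul(Rational(1, 2), Pow(J, -1)), J) = Rational(1, 2))
Mul(Add(21794, Function('x')(221)), Add(v, 34488)) = Mul(Add(21794, Rational(1, 2)), Add(5046, 34488)) = Mul(Rational(43589, 2), 39534) = 861623763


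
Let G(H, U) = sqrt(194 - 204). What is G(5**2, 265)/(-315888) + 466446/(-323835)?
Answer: -155482/107945 - I*sqrt(10)/315888 ≈ -1.4404 - 1.0011e-5*I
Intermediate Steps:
G(H, U) = I*sqrt(10) (G(H, U) = sqrt(-10) = I*sqrt(10))
G(5**2, 265)/(-315888) + 466446/(-323835) = (I*sqrt(10))/(-315888) + 466446/(-323835) = (I*sqrt(10))*(-1/315888) + 466446*(-1/323835) = -I*sqrt(10)/315888 - 155482/107945 = -155482/107945 - I*sqrt(10)/315888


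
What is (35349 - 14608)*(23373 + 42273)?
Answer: 1361563686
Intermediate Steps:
(35349 - 14608)*(23373 + 42273) = 20741*65646 = 1361563686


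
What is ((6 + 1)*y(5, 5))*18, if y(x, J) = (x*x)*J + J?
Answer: 16380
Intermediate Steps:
y(x, J) = J + J*x² (y(x, J) = x²*J + J = J*x² + J = J + J*x²)
((6 + 1)*y(5, 5))*18 = ((6 + 1)*(5*(1 + 5²)))*18 = (7*(5*(1 + 25)))*18 = (7*(5*26))*18 = (7*130)*18 = 910*18 = 16380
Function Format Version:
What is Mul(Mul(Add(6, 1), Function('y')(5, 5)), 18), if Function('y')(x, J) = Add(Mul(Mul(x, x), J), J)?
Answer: 16380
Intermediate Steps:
Function('y')(x, J) = Add(J, Mul(J, Pow(x, 2))) (Function('y')(x, J) = Add(Mul(Pow(x, 2), J), J) = Add(Mul(J, Pow(x, 2)), J) = Add(J, Mul(J, Pow(x, 2))))
Mul(Mul(Add(6, 1), Function('y')(5, 5)), 18) = Mul(Mul(Add(6, 1), Mul(5, Add(1, Pow(5, 2)))), 18) = Mul(Mul(7, Mul(5, Add(1, 25))), 18) = Mul(Mul(7, Mul(5, 26)), 18) = Mul(Mul(7, 130), 18) = Mul(910, 18) = 16380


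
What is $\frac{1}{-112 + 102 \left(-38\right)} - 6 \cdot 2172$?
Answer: $- \frac{51971617}{3988} \approx -13032.0$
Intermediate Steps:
$\frac{1}{-112 + 102 \left(-38\right)} - 6 \cdot 2172 = \frac{1}{-112 - 3876} - 13032 = \frac{1}{-3988} - 13032 = - \frac{1}{3988} - 13032 = - \frac{51971617}{3988}$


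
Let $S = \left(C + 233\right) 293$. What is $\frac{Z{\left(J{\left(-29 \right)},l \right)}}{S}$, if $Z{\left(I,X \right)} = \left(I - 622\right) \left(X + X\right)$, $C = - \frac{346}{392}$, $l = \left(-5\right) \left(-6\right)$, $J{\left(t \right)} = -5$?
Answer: $- \frac{163856}{296223} \approx -0.55315$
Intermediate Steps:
$l = 30$
$C = - \frac{173}{196}$ ($C = \left(-346\right) \frac{1}{392} = - \frac{173}{196} \approx -0.88265$)
$Z{\left(I,X \right)} = 2 X \left(-622 + I\right)$ ($Z{\left(I,X \right)} = \left(-622 + I\right) 2 X = 2 X \left(-622 + I\right)$)
$S = \frac{13330035}{196}$ ($S = \left(- \frac{173}{196} + 233\right) 293 = \frac{45495}{196} \cdot 293 = \frac{13330035}{196} \approx 68010.0$)
$\frac{Z{\left(J{\left(-29 \right)},l \right)}}{S} = \frac{2 \cdot 30 \left(-622 - 5\right)}{\frac{13330035}{196}} = 2 \cdot 30 \left(-627\right) \frac{196}{13330035} = \left(-37620\right) \frac{196}{13330035} = - \frac{163856}{296223}$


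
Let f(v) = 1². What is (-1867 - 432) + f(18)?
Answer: -2298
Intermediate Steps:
f(v) = 1
(-1867 - 432) + f(18) = (-1867 - 432) + 1 = -2299 + 1 = -2298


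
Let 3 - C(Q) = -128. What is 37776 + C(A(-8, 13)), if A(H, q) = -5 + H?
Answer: 37907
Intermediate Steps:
C(Q) = 131 (C(Q) = 3 - 1*(-128) = 3 + 128 = 131)
37776 + C(A(-8, 13)) = 37776 + 131 = 37907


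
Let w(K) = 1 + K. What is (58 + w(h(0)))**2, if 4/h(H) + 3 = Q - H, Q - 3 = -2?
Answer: 3249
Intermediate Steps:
Q = 1 (Q = 3 - 2 = 1)
h(H) = 4/(-2 - H) (h(H) = 4/(-3 + (1 - H)) = 4/(-2 - H))
(58 + w(h(0)))**2 = (58 + (1 - 4/(2 + 0)))**2 = (58 + (1 - 4/2))**2 = (58 + (1 - 4*1/2))**2 = (58 + (1 - 2))**2 = (58 - 1)**2 = 57**2 = 3249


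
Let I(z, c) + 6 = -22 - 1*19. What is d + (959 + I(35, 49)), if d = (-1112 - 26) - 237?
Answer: -463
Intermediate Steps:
I(z, c) = -47 (I(z, c) = -6 + (-22 - 1*19) = -6 + (-22 - 19) = -6 - 41 = -47)
d = -1375 (d = -1138 - 237 = -1375)
d + (959 + I(35, 49)) = -1375 + (959 - 47) = -1375 + 912 = -463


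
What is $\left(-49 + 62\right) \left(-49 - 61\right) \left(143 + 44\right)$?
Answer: $-267410$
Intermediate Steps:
$\left(-49 + 62\right) \left(-49 - 61\right) \left(143 + 44\right) = 13 \left(-110\right) 187 = \left(-1430\right) 187 = -267410$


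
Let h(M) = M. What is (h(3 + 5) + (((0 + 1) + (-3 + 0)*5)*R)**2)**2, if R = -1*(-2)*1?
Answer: 627264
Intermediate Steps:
R = 2 (R = 2*1 = 2)
(h(3 + 5) + (((0 + 1) + (-3 + 0)*5)*R)**2)**2 = ((3 + 5) + (((0 + 1) + (-3 + 0)*5)*2)**2)**2 = (8 + ((1 - 3*5)*2)**2)**2 = (8 + ((1 - 15)*2)**2)**2 = (8 + (-14*2)**2)**2 = (8 + (-28)**2)**2 = (8 + 784)**2 = 792**2 = 627264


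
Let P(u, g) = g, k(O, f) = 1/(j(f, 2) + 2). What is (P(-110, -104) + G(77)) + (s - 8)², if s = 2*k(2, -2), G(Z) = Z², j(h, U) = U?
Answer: 23525/4 ≈ 5881.3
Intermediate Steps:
k(O, f) = ¼ (k(O, f) = 1/(2 + 2) = 1/4 = ¼)
s = ½ (s = 2*(¼) = ½ ≈ 0.50000)
(P(-110, -104) + G(77)) + (s - 8)² = (-104 + 77²) + (½ - 8)² = (-104 + 5929) + (-15/2)² = 5825 + 225/4 = 23525/4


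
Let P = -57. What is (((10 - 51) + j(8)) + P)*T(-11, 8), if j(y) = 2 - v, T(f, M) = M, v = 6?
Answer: -816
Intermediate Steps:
j(y) = -4 (j(y) = 2 - 1*6 = 2 - 6 = -4)
(((10 - 51) + j(8)) + P)*T(-11, 8) = (((10 - 51) - 4) - 57)*8 = ((-41 - 4) - 57)*8 = (-45 - 57)*8 = -102*8 = -816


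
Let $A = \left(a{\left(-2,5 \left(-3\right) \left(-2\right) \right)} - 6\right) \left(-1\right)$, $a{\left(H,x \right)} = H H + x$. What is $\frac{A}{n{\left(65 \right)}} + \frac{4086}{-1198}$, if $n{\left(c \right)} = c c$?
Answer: $- \frac{8648447}{2530775} \approx -3.4173$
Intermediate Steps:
$n{\left(c \right)} = c^{2}$
$a{\left(H,x \right)} = x + H^{2}$ ($a{\left(H,x \right)} = H^{2} + x = x + H^{2}$)
$A = -28$ ($A = \left(\left(5 \left(-3\right) \left(-2\right) + \left(-2\right)^{2}\right) - 6\right) \left(-1\right) = \left(\left(\left(-15\right) \left(-2\right) + 4\right) - 6\right) \left(-1\right) = \left(\left(30 + 4\right) - 6\right) \left(-1\right) = \left(34 - 6\right) \left(-1\right) = 28 \left(-1\right) = -28$)
$\frac{A}{n{\left(65 \right)}} + \frac{4086}{-1198} = - \frac{28}{65^{2}} + \frac{4086}{-1198} = - \frac{28}{4225} + 4086 \left(- \frac{1}{1198}\right) = \left(-28\right) \frac{1}{4225} - \frac{2043}{599} = - \frac{28}{4225} - \frac{2043}{599} = - \frac{8648447}{2530775}$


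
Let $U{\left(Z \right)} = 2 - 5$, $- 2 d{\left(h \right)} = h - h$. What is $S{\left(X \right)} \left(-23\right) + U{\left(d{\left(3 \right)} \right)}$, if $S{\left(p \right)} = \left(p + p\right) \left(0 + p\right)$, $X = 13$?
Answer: $-7777$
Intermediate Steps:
$d{\left(h \right)} = 0$ ($d{\left(h \right)} = - \frac{h - h}{2} = \left(- \frac{1}{2}\right) 0 = 0$)
$S{\left(p \right)} = 2 p^{2}$ ($S{\left(p \right)} = 2 p p = 2 p^{2}$)
$U{\left(Z \right)} = -3$
$S{\left(X \right)} \left(-23\right) + U{\left(d{\left(3 \right)} \right)} = 2 \cdot 13^{2} \left(-23\right) - 3 = 2 \cdot 169 \left(-23\right) - 3 = 338 \left(-23\right) - 3 = -7774 - 3 = -7777$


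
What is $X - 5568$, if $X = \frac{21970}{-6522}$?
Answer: $- \frac{18168233}{3261} \approx -5571.4$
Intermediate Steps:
$X = - \frac{10985}{3261}$ ($X = 21970 \left(- \frac{1}{6522}\right) = - \frac{10985}{3261} \approx -3.3686$)
$X - 5568 = - \frac{10985}{3261} - 5568 = - \frac{18168233}{3261}$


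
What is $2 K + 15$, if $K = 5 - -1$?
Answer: $27$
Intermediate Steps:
$K = 6$ ($K = 5 + 1 = 6$)
$2 K + 15 = 2 \cdot 6 + 15 = 12 + 15 = 27$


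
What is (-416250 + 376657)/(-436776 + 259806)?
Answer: 2329/10410 ≈ 0.22373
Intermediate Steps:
(-416250 + 376657)/(-436776 + 259806) = -39593/(-176970) = -39593*(-1/176970) = 2329/10410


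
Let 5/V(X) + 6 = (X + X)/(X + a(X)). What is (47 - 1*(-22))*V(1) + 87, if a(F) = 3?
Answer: 267/11 ≈ 24.273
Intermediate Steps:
V(X) = 5/(-6 + 2*X/(3 + X)) (V(X) = 5/(-6 + (X + X)/(X + 3)) = 5/(-6 + (2*X)/(3 + X)) = 5/(-6 + 2*X/(3 + X)))
(47 - 1*(-22))*V(1) + 87 = (47 - 1*(-22))*(5*(-3 - 1*1)/(2*(9 + 2*1))) + 87 = (47 + 22)*(5*(-3 - 1)/(2*(9 + 2))) + 87 = 69*((5/2)*(-4)/11) + 87 = 69*((5/2)*(1/11)*(-4)) + 87 = 69*(-10/11) + 87 = -690/11 + 87 = 267/11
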